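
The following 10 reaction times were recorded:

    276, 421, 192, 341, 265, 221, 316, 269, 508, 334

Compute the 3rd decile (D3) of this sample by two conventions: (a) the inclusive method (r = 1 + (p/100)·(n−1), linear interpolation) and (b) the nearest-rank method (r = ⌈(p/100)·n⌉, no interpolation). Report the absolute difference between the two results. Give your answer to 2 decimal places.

Sorted: 192, 221, 265, 269, 276, 316, 334, 341, 421, 508.
n = 10.
(a) r = 3.7; between ranks 3 (265) and 4 (269): 267.8.
(b) the nearest-rank method: rank 3 → 265.
|267.8 − 265| = 2.8.

2.80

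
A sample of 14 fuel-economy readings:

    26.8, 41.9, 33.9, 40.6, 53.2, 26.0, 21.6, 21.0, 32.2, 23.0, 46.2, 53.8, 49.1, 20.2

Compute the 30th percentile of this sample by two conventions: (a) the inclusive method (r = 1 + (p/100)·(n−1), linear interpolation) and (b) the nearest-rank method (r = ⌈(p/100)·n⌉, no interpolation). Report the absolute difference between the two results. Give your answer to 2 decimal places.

Sorted: 20.2, 21.0, 21.6, 23.0, 26.0, 26.8, 32.2, 33.9, 40.6, 41.9, 46.2, 49.1, 53.2, 53.8.
n = 14.
(a) r = 4.9; between ranks 4 (23.0) and 5 (26.0): 25.7.
(b) the nearest-rank method: rank 5 → 26.
|25.7 − 26| = 0.3.

0.30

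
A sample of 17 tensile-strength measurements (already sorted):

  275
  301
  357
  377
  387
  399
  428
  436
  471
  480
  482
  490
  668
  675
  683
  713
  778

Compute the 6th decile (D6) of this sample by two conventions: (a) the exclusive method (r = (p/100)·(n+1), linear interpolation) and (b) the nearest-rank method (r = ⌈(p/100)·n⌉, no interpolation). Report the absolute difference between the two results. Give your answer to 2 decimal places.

0.40

n = 17.
(a) r = 10.8; between ranks 10 (480) and 11 (482): 481.6.
(b) the nearest-rank method: rank 11 → 482.
|481.6 − 482| = 0.4.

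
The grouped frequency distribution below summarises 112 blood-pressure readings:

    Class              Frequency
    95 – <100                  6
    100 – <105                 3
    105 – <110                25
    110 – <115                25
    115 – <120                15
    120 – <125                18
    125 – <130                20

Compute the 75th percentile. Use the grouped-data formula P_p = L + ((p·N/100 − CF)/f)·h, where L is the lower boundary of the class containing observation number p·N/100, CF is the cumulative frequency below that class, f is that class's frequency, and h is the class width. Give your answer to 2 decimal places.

122.78

N = 112; target position k = 75/100 · 112 = 84.
Cumulative frequencies: 6, 9, 34, 59, 74, 92, 112.
Observation 84 falls in the class 120 – <125.
L = 120, CF = 74, f = 18, h = 5.
P75 = 120 + ((84 − 74)/18)·5 = 120 + 2.77778 = 122.778.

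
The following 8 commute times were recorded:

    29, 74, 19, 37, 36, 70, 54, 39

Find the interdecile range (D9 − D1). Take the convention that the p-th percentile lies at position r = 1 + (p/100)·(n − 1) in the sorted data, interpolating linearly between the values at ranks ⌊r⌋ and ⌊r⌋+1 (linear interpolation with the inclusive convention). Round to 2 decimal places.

Sorted: 19, 29, 36, 37, 39, 54, 70, 74.
n = 8.
P10: r = 1.7; ranks 1–2 are 19, 29; interpolating gives 26.
P90: r = 7.3; ranks 7–8 are 70, 74; interpolating gives 71.2.
Difference: 71.2 − 26 = 45.2.

45.20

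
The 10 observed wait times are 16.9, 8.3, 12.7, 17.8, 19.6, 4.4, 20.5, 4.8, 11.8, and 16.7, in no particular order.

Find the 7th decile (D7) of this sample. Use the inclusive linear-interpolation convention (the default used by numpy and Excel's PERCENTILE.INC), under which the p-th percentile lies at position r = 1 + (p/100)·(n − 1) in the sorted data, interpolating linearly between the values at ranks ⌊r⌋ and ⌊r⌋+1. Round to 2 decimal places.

Sorted: 4.4, 4.8, 8.3, 11.8, 12.7, 16.7, 16.9, 17.8, 19.6, 20.5.
n = 10.
r = 1 + (70/100)·(10 − 1) = 1 + 6.3 = 7.3.
Rank 7 is 16.9 and rank 8 is 17.8.
Interpolate: 16.9 + 0.3·(17.8 − 16.9) = 16.9 + 0.3·0.9 = 17.17.

17.17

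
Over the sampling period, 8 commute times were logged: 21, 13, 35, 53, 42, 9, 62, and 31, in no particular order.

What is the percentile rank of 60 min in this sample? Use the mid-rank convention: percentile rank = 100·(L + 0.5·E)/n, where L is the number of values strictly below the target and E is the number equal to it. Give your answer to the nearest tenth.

Sorted: 9, 13, 21, 31, 35, 42, 53, 62.
Count below 60: L = 7; count equal: E = 0; n = 8.
Percentile rank = 100·(7 + 0.5·0)/8 = 100·7/8 = 87.5.

87.5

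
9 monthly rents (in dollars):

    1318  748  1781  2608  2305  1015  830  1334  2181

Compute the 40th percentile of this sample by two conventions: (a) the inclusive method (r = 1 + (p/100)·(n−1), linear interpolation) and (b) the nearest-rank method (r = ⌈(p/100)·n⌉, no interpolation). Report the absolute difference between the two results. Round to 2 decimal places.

3.20

Sorted: 748, 830, 1015, 1318, 1334, 1781, 2181, 2305, 2608.
n = 9.
(a) r = 4.2; between ranks 4 (1318) and 5 (1334): 1321.2.
(b) the nearest-rank method: rank 4 → 1318.
|1321.2 − 1318| = 3.2.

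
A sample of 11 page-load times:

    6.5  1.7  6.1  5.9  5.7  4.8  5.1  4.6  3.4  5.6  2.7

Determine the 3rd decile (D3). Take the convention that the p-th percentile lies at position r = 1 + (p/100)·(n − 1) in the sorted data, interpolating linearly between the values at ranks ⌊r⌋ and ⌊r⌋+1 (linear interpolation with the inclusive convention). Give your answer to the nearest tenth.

4.6

Sorted: 1.7, 2.7, 3.4, 4.6, 4.8, 5.1, 5.6, 5.7, 5.9, 6.1, 6.5.
n = 11.
r = 1 + (30/100)·(11 − 1) = 1 + 3 = 4.
r is an integer, so P30 is the value at rank 4: 4.6.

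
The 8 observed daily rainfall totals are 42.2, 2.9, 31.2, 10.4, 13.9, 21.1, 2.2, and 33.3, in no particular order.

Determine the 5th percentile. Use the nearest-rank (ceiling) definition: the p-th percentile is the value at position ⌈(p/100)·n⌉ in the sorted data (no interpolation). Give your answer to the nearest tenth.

Sorted: 2.2, 2.9, 10.4, 13.9, 21.1, 31.2, 33.3, 42.2.
n = 8.
Position = ⌈5/100 · 8⌉ = ⌈0.4⌉ = 1.
The value at rank 1 is 2.2.

2.2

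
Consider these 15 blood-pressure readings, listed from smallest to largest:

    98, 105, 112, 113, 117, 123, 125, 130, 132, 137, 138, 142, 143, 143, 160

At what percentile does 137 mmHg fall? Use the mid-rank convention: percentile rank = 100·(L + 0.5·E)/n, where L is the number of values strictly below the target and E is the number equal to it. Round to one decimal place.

Count below 137: L = 9; count equal: E = 1; n = 15.
Percentile rank = 100·(9 + 0.5·1)/15 = 100·9.5/15 = 63.33.

63.3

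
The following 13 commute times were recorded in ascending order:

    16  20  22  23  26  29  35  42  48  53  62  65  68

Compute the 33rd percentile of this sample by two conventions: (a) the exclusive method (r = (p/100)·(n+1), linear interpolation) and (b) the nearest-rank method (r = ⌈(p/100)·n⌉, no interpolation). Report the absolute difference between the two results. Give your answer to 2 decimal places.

1.14

n = 13.
(a) r = 4.62; between ranks 4 (23) and 5 (26): 24.86.
(b) the nearest-rank method: rank 5 → 26.
|24.86 − 26| = 1.14.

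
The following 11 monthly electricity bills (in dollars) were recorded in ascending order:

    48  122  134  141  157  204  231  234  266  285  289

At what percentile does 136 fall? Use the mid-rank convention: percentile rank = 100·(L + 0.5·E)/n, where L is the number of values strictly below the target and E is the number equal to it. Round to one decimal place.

Count below 136: L = 3; count equal: E = 0; n = 11.
Percentile rank = 100·(3 + 0.5·0)/11 = 100·3/11 = 27.27.

27.3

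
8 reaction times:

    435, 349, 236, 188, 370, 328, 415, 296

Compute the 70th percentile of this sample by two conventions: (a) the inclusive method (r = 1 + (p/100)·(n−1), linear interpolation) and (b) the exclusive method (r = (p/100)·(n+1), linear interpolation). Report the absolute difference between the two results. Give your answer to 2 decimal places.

Sorted: 188, 236, 296, 328, 349, 370, 415, 435.
n = 8.
(a) r = 5.9; between ranks 5 (349) and 6 (370): 367.9.
(b) r = 6.3; between ranks 6 (370) and 7 (415): 383.5.
|367.9 − 383.5| = 15.6.

15.60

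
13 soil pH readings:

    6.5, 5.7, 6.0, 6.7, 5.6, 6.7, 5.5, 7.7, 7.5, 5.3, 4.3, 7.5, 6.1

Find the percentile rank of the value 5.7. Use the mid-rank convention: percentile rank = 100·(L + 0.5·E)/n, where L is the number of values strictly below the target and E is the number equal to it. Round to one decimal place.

Sorted: 4.3, 5.3, 5.5, 5.6, 5.7, 6.0, 6.1, 6.5, 6.7, 6.7, 7.5, 7.5, 7.7.
Count below 5.7: L = 4; count equal: E = 1; n = 13.
Percentile rank = 100·(4 + 0.5·1)/13 = 100·4.5/13 = 34.62.

34.6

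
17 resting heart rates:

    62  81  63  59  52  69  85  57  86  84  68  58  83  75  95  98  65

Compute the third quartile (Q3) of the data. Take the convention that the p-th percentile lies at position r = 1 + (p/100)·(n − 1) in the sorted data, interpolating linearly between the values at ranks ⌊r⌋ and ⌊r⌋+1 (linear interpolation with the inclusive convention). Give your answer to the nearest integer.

Sorted: 52, 57, 58, 59, 62, 63, 65, 68, 69, 75, 81, 83, 84, 85, 86, 95, 98.
n = 17.
r = 1 + (75/100)·(17 − 1) = 1 + 12 = 13.
r is an integer, so P75 is the value at rank 13: 84.

84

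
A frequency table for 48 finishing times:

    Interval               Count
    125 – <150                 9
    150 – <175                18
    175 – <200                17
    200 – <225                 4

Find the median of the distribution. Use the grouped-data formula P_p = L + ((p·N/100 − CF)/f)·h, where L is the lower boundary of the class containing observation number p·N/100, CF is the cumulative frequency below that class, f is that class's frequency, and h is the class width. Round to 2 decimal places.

170.83

N = 48; target position k = 50/100 · 48 = 24.
Cumulative frequencies: 9, 27, 44, 48.
Observation 24 falls in the class 150 – <175.
L = 150, CF = 9, f = 18, h = 25.
P50 = 150 + ((24 − 9)/18)·25 = 150 + 20.8333 = 170.833.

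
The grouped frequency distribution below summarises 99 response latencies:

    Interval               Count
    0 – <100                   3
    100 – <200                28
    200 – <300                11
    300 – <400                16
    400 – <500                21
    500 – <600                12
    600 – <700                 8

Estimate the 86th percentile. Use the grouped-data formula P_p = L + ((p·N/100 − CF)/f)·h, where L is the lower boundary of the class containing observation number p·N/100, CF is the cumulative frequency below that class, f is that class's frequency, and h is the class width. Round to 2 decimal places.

551.17

N = 99; target position k = 86/100 · 99 = 85.14.
Cumulative frequencies: 3, 31, 42, 58, 79, 91, 99.
Observation 85.14 falls in the class 500 – <600.
L = 500, CF = 79, f = 12, h = 100.
P86 = 500 + ((85.14 − 79)/12)·100 = 500 + 51.1667 = 551.167.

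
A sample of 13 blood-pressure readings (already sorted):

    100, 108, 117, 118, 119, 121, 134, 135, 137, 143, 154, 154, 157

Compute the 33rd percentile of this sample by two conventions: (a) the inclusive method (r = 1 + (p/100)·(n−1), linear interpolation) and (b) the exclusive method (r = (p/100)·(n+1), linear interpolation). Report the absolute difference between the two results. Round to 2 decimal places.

0.34

n = 13.
(a) r = 4.96; between ranks 4 (118) and 5 (119): 118.96.
(b) r = 4.62; between ranks 4 (118) and 5 (119): 118.62.
|118.96 − 118.62| = 0.34.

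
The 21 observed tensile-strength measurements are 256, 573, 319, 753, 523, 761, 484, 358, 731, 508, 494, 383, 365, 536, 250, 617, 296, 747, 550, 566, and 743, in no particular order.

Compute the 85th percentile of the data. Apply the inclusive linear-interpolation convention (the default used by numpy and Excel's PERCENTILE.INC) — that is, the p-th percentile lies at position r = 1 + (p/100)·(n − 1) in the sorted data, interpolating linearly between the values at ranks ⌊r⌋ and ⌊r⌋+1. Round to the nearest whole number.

743

Sorted: 250, 256, 296, 319, 358, 365, 383, 484, 494, 508, 523, 536, 550, 566, 573, 617, 731, 743, 747, 753, 761.
n = 21.
r = 1 + (85/100)·(21 − 1) = 1 + 17 = 18.
r is an integer, so P85 is the value at rank 18: 743.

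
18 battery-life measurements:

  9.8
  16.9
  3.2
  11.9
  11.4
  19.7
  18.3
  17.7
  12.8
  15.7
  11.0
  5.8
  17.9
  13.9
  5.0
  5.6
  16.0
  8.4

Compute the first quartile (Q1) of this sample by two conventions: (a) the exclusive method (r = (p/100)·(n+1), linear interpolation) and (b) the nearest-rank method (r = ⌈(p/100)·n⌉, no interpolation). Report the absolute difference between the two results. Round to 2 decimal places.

0.65

Sorted: 3.2, 5.0, 5.6, 5.8, 8.4, 9.8, 11.0, 11.4, 11.9, 12.8, 13.9, 15.7, 16.0, 16.9, 17.7, 17.9, 18.3, 19.7.
n = 18.
(a) r = 4.75; between ranks 4 (5.8) and 5 (8.4): 7.75.
(b) the nearest-rank method: rank 5 → 8.4.
|7.75 − 8.4| = 0.65.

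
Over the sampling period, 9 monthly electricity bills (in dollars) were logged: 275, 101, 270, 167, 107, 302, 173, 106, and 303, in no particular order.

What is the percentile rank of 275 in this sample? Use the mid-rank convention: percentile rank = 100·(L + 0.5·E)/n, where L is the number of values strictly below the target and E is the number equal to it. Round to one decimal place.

Sorted: 101, 106, 107, 167, 173, 270, 275, 302, 303.
Count below 275: L = 6; count equal: E = 1; n = 9.
Percentile rank = 100·(6 + 0.5·1)/9 = 100·6.5/9 = 72.22.

72.2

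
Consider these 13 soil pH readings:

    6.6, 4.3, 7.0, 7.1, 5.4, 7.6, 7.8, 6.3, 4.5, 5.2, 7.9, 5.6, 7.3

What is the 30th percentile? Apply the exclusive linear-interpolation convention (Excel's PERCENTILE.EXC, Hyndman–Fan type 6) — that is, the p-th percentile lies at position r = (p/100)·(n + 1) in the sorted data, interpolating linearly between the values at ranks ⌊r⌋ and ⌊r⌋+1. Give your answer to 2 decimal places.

5.44

Sorted: 4.3, 4.5, 5.2, 5.4, 5.6, 6.3, 6.6, 7.0, 7.1, 7.3, 7.6, 7.8, 7.9.
n = 13.
r = (30/100)·(13 + 1) = 4.2.
Rank 4 is 5.4 and rank 5 is 5.6.
Interpolate: 5.4 + 0.2·(5.6 − 5.4) = 5.4 + 0.2·0.2 = 5.44.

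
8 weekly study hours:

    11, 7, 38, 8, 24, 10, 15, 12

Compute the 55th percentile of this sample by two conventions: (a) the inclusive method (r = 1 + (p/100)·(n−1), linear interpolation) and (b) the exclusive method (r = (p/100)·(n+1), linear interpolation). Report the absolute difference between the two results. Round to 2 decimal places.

Sorted: 7, 8, 10, 11, 12, 15, 24, 38.
n = 8.
(a) r = 4.85; between ranks 4 (11) and 5 (12): 11.85.
(b) r = 4.95; between ranks 4 (11) and 5 (12): 11.95.
|11.85 − 11.95| = 0.1.

0.10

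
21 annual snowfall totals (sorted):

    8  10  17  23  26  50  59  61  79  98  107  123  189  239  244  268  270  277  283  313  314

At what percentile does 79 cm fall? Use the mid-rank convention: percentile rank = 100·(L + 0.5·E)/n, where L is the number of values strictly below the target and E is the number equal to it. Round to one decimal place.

40.5

Count below 79: L = 8; count equal: E = 1; n = 21.
Percentile rank = 100·(8 + 0.5·1)/21 = 100·8.5/21 = 40.48.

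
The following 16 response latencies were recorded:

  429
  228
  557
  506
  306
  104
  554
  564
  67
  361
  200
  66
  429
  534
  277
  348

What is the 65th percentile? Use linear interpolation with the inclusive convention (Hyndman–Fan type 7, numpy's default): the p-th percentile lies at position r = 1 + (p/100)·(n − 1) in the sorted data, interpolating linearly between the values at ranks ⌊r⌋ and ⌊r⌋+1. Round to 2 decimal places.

Sorted: 66, 67, 104, 200, 228, 277, 306, 348, 361, 429, 429, 506, 534, 554, 557, 564.
n = 16.
r = 1 + (65/100)·(16 − 1) = 1 + 9.75 = 10.75.
Rank 10 is 429 and rank 11 is 429.
Interpolate: 429 + 0.75·(429 − 429) = 429 + 0.75·0 = 429.

429.00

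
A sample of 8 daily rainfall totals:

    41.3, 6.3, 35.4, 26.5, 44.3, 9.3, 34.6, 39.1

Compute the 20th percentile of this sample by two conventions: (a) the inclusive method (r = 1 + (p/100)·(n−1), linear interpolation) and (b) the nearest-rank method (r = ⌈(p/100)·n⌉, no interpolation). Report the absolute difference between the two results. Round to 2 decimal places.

6.88

Sorted: 6.3, 9.3, 26.5, 34.6, 35.4, 39.1, 41.3, 44.3.
n = 8.
(a) r = 2.4; between ranks 2 (9.3) and 3 (26.5): 16.18.
(b) the nearest-rank method: rank 2 → 9.3.
|16.18 − 9.3| = 6.88.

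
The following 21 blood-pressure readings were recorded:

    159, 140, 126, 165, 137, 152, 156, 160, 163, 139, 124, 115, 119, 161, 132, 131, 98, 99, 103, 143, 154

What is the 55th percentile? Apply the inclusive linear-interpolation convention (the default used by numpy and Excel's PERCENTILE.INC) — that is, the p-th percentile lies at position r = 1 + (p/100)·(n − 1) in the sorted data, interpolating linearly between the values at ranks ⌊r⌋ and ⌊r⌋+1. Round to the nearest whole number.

Sorted: 98, 99, 103, 115, 119, 124, 126, 131, 132, 137, 139, 140, 143, 152, 154, 156, 159, 160, 161, 163, 165.
n = 21.
r = 1 + (55/100)·(21 − 1) = 1 + 11 = 12.
r is an integer, so P55 is the value at rank 12: 140.

140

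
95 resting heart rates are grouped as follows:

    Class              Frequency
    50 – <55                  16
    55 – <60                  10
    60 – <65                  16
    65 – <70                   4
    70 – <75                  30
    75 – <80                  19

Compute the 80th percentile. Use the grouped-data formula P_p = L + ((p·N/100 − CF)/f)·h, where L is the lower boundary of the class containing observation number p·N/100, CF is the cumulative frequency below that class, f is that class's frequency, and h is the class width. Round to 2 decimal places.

N = 95; target position k = 80/100 · 95 = 76.
Cumulative frequencies: 16, 26, 42, 46, 76, 95.
Observation 76 falls in the class 70 – <75.
L = 70, CF = 46, f = 30, h = 5.
P80 = 70 + ((76 − 46)/30)·5 = 70 + 5 = 75.

75.00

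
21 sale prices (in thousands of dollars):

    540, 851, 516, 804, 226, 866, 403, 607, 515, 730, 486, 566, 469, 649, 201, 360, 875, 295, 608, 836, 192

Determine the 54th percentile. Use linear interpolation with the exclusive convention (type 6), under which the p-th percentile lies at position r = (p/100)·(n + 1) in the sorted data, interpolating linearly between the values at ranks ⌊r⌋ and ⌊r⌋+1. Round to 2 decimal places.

Sorted: 192, 201, 226, 295, 360, 403, 469, 486, 515, 516, 540, 566, 607, 608, 649, 730, 804, 836, 851, 866, 875.
n = 21.
r = (54/100)·(21 + 1) = 11.88.
Rank 11 is 540 and rank 12 is 566.
Interpolate: 540 + 0.88·(566 − 540) = 540 + 0.88·26 = 562.88.

562.88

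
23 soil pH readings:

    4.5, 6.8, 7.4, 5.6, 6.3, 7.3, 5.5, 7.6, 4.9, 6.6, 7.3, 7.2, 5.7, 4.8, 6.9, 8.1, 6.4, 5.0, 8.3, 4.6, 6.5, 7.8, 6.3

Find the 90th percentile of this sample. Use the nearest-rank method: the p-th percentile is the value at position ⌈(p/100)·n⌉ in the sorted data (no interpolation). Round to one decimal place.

7.8

Sorted: 4.5, 4.6, 4.8, 4.9, 5.0, 5.5, 5.6, 5.7, 6.3, 6.3, 6.4, 6.5, 6.6, 6.8, 6.9, 7.2, 7.3, 7.3, 7.4, 7.6, 7.8, 8.1, 8.3.
n = 23.
Position = ⌈90/100 · 23⌉ = ⌈20.7⌉ = 21.
The value at rank 21 is 7.8.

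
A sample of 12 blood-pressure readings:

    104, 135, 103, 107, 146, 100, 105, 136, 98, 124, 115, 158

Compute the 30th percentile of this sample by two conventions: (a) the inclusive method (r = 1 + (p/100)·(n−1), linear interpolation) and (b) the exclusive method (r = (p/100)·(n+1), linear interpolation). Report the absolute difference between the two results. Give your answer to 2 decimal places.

Sorted: 98, 100, 103, 104, 105, 107, 115, 124, 135, 136, 146, 158.
n = 12.
(a) r = 4.3; between ranks 4 (104) and 5 (105): 104.3.
(b) r = 3.9; between ranks 3 (103) and 4 (104): 103.9.
|104.3 − 103.9| = 0.4.

0.40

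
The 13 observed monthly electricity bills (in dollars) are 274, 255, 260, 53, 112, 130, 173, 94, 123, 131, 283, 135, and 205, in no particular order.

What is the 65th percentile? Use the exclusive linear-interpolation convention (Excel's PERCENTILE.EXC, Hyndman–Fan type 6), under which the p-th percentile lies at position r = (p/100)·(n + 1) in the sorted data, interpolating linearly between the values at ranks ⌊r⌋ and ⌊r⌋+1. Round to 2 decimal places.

210.00

Sorted: 53, 94, 112, 123, 130, 131, 135, 173, 205, 255, 260, 274, 283.
n = 13.
r = (65/100)·(13 + 1) = 9.1.
Rank 9 is 205 and rank 10 is 255.
Interpolate: 205 + 0.1·(255 − 205) = 205 + 0.1·50 = 210.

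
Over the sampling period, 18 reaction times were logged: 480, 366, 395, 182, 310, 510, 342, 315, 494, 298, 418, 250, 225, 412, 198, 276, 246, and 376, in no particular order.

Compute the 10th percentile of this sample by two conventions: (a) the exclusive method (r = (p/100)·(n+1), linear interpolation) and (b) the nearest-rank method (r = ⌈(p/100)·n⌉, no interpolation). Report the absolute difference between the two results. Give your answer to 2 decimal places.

Sorted: 182, 198, 225, 246, 250, 276, 298, 310, 315, 342, 366, 376, 395, 412, 418, 480, 494, 510.
n = 18.
(a) r = 1.9; between ranks 1 (182) and 2 (198): 196.4.
(b) the nearest-rank method: rank 2 → 198.
|196.4 − 198| = 1.6.

1.60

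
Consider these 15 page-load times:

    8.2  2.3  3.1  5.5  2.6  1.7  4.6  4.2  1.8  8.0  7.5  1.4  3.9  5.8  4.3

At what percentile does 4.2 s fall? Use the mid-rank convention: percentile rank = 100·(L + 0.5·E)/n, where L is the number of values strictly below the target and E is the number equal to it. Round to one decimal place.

Sorted: 1.4, 1.7, 1.8, 2.3, 2.6, 3.1, 3.9, 4.2, 4.3, 4.6, 5.5, 5.8, 7.5, 8.0, 8.2.
Count below 4.2: L = 7; count equal: E = 1; n = 15.
Percentile rank = 100·(7 + 0.5·1)/15 = 100·7.5/15 = 50.

50.0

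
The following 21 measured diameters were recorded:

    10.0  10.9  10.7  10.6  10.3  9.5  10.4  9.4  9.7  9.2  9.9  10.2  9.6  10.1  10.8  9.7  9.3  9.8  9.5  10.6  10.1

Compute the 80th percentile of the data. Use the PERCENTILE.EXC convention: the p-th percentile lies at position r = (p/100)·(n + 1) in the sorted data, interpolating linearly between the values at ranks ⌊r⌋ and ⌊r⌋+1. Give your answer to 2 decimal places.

10.60

Sorted: 9.2, 9.3, 9.4, 9.5, 9.5, 9.6, 9.7, 9.7, 9.8, 9.9, 10.0, 10.1, 10.1, 10.2, 10.3, 10.4, 10.6, 10.6, 10.7, 10.8, 10.9.
n = 21.
r = (80/100)·(21 + 1) = 17.6.
Rank 17 is 10.6 and rank 18 is 10.6.
Interpolate: 10.6 + 0.6·(10.6 − 10.6) = 10.6 + 0.6·0 = 10.6.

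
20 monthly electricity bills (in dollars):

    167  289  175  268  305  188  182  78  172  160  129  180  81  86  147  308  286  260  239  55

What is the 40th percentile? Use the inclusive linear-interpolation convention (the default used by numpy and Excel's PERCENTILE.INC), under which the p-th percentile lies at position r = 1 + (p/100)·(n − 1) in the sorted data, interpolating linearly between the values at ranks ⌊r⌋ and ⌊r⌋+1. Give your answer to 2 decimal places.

170.00

Sorted: 55, 78, 81, 86, 129, 147, 160, 167, 172, 175, 180, 182, 188, 239, 260, 268, 286, 289, 305, 308.
n = 20.
r = 1 + (40/100)·(20 − 1) = 1 + 7.6 = 8.6.
Rank 8 is 167 and rank 9 is 172.
Interpolate: 167 + 0.6·(172 − 167) = 167 + 0.6·5 = 170.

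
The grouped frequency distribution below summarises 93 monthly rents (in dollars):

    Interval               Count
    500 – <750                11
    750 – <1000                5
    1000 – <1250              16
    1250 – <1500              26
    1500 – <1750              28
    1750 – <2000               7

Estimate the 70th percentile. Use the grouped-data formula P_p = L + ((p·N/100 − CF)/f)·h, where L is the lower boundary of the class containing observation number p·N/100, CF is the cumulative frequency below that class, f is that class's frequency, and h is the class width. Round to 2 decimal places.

N = 93; target position k = 70/100 · 93 = 65.1.
Cumulative frequencies: 11, 16, 32, 58, 86, 93.
Observation 65.1 falls in the class 1500 – <1750.
L = 1500, CF = 58, f = 28, h = 250.
P70 = 1500 + ((65.1 − 58)/28)·250 = 1500 + 63.3929 = 1563.39.

1563.39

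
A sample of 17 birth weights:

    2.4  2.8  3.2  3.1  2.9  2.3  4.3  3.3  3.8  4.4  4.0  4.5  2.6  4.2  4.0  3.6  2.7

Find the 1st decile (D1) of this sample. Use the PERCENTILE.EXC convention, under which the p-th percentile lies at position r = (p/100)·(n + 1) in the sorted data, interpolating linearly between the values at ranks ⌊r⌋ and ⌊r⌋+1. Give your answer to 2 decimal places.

2.38

Sorted: 2.3, 2.4, 2.6, 2.7, 2.8, 2.9, 3.1, 3.2, 3.3, 3.6, 3.8, 4.0, 4.0, 4.2, 4.3, 4.4, 4.5.
n = 17.
r = (10/100)·(17 + 1) = 1.8.
Rank 1 is 2.3 and rank 2 is 2.4.
Interpolate: 2.3 + 0.8·(2.4 − 2.3) = 2.3 + 0.8·0.1 = 2.38.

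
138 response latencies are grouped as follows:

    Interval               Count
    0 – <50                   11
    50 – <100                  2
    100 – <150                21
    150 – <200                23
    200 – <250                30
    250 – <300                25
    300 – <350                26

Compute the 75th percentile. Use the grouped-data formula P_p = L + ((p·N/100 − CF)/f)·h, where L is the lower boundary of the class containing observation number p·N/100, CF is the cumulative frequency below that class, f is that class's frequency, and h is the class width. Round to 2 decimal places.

283.00

N = 138; target position k = 75/100 · 138 = 103.5.
Cumulative frequencies: 11, 13, 34, 57, 87, 112, 138.
Observation 103.5 falls in the class 250 – <300.
L = 250, CF = 87, f = 25, h = 50.
P75 = 250 + ((103.5 − 87)/25)·50 = 250 + 33 = 283.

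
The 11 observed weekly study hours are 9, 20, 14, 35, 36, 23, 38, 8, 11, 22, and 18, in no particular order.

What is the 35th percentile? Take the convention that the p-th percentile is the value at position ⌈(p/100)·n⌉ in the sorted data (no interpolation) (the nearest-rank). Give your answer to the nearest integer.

14

Sorted: 8, 9, 11, 14, 18, 20, 22, 23, 35, 36, 38.
n = 11.
Position = ⌈35/100 · 11⌉ = ⌈3.85⌉ = 4.
The value at rank 4 is 14.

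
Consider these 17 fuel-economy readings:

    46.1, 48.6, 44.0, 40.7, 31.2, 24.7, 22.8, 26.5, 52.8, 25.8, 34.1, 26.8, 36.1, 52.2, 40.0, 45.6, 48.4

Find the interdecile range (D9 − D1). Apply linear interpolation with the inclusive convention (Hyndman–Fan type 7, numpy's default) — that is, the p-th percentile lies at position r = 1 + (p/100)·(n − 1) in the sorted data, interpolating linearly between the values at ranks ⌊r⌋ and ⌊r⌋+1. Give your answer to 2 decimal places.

Sorted: 22.8, 24.7, 25.8, 26.5, 26.8, 31.2, 34.1, 36.1, 40.0, 40.7, 44.0, 45.6, 46.1, 48.4, 48.6, 52.2, 52.8.
n = 17.
P10: r = 2.6; ranks 2–3 are 24.7, 25.8; interpolating gives 25.36.
P90: r = 15.4; ranks 15–16 are 48.6, 52.2; interpolating gives 50.04.
Difference: 50.04 − 25.36 = 24.68.

24.68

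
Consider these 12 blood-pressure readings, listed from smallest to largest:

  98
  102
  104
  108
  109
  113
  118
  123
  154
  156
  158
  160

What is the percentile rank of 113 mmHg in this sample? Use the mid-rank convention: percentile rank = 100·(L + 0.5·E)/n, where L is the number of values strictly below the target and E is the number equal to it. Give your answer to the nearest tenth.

Count below 113: L = 5; count equal: E = 1; n = 12.
Percentile rank = 100·(5 + 0.5·1)/12 = 100·5.5/12 = 45.83.

45.8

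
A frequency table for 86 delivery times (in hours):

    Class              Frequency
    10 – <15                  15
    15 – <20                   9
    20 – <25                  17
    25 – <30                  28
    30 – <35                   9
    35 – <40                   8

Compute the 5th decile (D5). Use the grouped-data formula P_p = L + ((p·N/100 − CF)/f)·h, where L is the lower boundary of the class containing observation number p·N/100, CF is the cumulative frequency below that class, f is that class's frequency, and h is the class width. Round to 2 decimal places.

N = 86; target position k = 50/100 · 86 = 43.
Cumulative frequencies: 15, 24, 41, 69, 78, 86.
Observation 43 falls in the class 25 – <30.
L = 25, CF = 41, f = 28, h = 5.
P50 = 25 + ((43 − 41)/28)·5 = 25 + 0.357143 = 25.3571.

25.36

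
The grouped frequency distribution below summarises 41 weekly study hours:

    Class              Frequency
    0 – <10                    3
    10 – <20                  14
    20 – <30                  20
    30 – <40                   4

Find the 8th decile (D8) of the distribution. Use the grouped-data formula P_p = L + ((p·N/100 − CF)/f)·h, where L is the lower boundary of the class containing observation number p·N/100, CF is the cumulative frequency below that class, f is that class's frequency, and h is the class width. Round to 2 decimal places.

N = 41; target position k = 80/100 · 41 = 32.8.
Cumulative frequencies: 3, 17, 37, 41.
Observation 32.8 falls in the class 20 – <30.
L = 20, CF = 17, f = 20, h = 10.
P80 = 20 + ((32.8 − 17)/20)·10 = 20 + 7.9 = 27.9.

27.90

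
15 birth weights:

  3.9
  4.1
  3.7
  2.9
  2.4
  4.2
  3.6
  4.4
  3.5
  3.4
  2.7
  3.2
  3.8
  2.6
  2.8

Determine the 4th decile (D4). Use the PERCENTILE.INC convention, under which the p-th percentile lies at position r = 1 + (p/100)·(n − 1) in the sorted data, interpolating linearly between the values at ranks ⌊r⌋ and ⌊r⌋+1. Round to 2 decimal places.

Sorted: 2.4, 2.6, 2.7, 2.8, 2.9, 3.2, 3.4, 3.5, 3.6, 3.7, 3.8, 3.9, 4.1, 4.2, 4.4.
n = 15.
r = 1 + (40/100)·(15 − 1) = 1 + 5.6 = 6.6.
Rank 6 is 3.2 and rank 7 is 3.4.
Interpolate: 3.2 + 0.6·(3.4 − 3.2) = 3.2 + 0.6·0.2 = 3.32.

3.32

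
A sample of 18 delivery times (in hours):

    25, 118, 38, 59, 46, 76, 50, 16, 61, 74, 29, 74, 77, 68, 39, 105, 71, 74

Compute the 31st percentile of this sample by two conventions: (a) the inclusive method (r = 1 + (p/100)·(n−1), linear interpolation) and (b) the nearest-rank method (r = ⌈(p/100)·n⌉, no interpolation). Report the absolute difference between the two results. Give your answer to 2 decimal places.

1.08

Sorted: 16, 25, 29, 38, 39, 46, 50, 59, 61, 68, 71, 74, 74, 74, 76, 77, 105, 118.
n = 18.
(a) r = 6.27; between ranks 6 (46) and 7 (50): 47.08.
(b) the nearest-rank method: rank 6 → 46.
|47.08 − 46| = 1.08.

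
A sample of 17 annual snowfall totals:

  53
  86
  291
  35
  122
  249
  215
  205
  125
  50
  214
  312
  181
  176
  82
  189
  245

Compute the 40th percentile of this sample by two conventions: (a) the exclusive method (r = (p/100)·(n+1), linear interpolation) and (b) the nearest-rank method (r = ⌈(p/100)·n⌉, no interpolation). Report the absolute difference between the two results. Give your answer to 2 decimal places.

10.20

Sorted: 35, 50, 53, 82, 86, 122, 125, 176, 181, 189, 205, 214, 215, 245, 249, 291, 312.
n = 17.
(a) r = 7.2; between ranks 7 (125) and 8 (176): 135.2.
(b) the nearest-rank method: rank 7 → 125.
|135.2 − 125| = 10.2.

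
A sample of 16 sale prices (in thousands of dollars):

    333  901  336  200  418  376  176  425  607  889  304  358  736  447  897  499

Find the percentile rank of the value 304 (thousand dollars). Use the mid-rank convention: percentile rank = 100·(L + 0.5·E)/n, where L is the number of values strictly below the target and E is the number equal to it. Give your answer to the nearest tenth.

15.6

Sorted: 176, 200, 304, 333, 336, 358, 376, 418, 425, 447, 499, 607, 736, 889, 897, 901.
Count below 304: L = 2; count equal: E = 1; n = 16.
Percentile rank = 100·(2 + 0.5·1)/16 = 100·2.5/16 = 15.62.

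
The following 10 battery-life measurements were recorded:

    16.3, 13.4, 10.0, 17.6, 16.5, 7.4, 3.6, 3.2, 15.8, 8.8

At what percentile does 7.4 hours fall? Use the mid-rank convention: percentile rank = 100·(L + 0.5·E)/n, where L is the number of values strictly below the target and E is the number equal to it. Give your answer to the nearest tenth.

Sorted: 3.2, 3.6, 7.4, 8.8, 10.0, 13.4, 15.8, 16.3, 16.5, 17.6.
Count below 7.4: L = 2; count equal: E = 1; n = 10.
Percentile rank = 100·(2 + 0.5·1)/10 = 100·2.5/10 = 25.

25.0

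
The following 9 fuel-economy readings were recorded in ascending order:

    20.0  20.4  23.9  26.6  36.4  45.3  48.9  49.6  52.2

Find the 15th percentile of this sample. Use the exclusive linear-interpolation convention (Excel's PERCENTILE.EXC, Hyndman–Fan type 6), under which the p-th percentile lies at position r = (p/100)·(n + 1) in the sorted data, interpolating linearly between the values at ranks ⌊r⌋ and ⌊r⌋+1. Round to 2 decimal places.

n = 9.
r = (15/100)·(9 + 1) = 1.5.
Rank 1 is 20.0 and rank 2 is 20.4.
Interpolate: 20.0 + 0.5·(20.4 − 20.0) = 20.0 + 0.5·0.4 = 20.2.

20.20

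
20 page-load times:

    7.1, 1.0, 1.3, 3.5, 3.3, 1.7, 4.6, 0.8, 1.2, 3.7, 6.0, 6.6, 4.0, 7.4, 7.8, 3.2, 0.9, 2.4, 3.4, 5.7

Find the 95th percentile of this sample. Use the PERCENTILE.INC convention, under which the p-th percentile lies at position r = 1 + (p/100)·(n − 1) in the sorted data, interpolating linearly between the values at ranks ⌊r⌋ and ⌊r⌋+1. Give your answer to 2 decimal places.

Sorted: 0.8, 0.9, 1.0, 1.2, 1.3, 1.7, 2.4, 3.2, 3.3, 3.4, 3.5, 3.7, 4.0, 4.6, 5.7, 6.0, 6.6, 7.1, 7.4, 7.8.
n = 20.
r = 1 + (95/100)·(20 − 1) = 1 + 18.05 = 19.05.
Rank 19 is 7.4 and rank 20 is 7.8.
Interpolate: 7.4 + 0.05·(7.8 − 7.4) = 7.4 + 0.05·0.4 = 7.42.

7.42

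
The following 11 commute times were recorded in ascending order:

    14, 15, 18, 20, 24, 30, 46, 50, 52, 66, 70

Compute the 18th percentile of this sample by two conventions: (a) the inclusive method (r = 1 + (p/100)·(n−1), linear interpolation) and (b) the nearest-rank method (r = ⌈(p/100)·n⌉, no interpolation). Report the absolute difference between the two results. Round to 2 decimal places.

2.40

n = 11.
(a) r = 2.8; between ranks 2 (15) and 3 (18): 17.4.
(b) the nearest-rank method: rank 2 → 15.
|17.4 − 15| = 2.4.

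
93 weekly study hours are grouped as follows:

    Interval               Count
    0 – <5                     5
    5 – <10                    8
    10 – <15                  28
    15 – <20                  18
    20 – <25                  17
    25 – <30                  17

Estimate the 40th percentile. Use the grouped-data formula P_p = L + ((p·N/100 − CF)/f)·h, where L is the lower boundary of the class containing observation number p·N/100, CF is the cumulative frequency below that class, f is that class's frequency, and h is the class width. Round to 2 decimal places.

14.32

N = 93; target position k = 40/100 · 93 = 37.2.
Cumulative frequencies: 5, 13, 41, 59, 76, 93.
Observation 37.2 falls in the class 10 – <15.
L = 10, CF = 13, f = 28, h = 5.
P40 = 10 + ((37.2 − 13)/28)·5 = 10 + 4.32143 = 14.3214.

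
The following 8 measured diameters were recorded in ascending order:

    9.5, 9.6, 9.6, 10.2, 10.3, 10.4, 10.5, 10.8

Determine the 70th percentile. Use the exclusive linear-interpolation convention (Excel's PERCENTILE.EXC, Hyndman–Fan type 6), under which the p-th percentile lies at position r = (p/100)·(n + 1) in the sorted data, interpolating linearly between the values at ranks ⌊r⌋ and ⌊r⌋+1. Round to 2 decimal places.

n = 8.
r = (70/100)·(8 + 1) = 6.3.
Rank 6 is 10.4 and rank 7 is 10.5.
Interpolate: 10.4 + 0.3·(10.5 − 10.4) = 10.4 + 0.3·0.1 = 10.43.

10.43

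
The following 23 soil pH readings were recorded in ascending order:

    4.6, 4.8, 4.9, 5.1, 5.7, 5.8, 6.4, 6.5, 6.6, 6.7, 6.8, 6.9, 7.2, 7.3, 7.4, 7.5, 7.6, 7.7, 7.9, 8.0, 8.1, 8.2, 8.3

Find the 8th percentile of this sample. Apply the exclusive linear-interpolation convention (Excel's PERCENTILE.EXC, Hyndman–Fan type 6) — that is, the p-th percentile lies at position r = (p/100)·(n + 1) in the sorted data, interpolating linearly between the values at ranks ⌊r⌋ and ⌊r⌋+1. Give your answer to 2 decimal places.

4.78

n = 23.
r = (8/100)·(23 + 1) = 1.92.
Rank 1 is 4.6 and rank 2 is 4.8.
Interpolate: 4.6 + 0.92·(4.8 − 4.6) = 4.6 + 0.92·0.2 = 4.784.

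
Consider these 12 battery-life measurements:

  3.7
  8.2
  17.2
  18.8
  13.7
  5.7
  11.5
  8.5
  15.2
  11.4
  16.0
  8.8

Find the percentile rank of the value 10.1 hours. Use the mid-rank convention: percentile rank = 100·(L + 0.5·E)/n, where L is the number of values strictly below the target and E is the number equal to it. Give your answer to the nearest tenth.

41.7

Sorted: 3.7, 5.7, 8.2, 8.5, 8.8, 11.4, 11.5, 13.7, 15.2, 16.0, 17.2, 18.8.
Count below 10.1: L = 5; count equal: E = 0; n = 12.
Percentile rank = 100·(5 + 0.5·0)/12 = 100·5/12 = 41.67.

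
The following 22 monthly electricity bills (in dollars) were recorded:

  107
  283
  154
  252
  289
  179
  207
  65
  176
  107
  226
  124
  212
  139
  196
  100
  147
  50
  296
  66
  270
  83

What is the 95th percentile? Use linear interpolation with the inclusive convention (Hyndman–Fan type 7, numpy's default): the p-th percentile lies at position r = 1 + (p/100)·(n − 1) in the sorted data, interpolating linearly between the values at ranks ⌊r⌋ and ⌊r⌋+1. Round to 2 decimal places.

288.70

Sorted: 50, 65, 66, 83, 100, 107, 107, 124, 139, 147, 154, 176, 179, 196, 207, 212, 226, 252, 270, 283, 289, 296.
n = 22.
r = 1 + (95/100)·(22 − 1) = 1 + 19.95 = 20.95.
Rank 20 is 283 and rank 21 is 289.
Interpolate: 283 + 0.95·(289 − 283) = 283 + 0.95·6 = 288.7.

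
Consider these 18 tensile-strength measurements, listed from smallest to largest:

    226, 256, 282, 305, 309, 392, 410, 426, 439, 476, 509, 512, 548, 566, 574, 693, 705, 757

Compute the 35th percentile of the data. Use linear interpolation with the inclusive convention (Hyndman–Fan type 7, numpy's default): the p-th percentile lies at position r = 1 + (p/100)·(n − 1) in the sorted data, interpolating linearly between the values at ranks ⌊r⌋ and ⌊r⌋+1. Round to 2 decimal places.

n = 18.
r = 1 + (35/100)·(18 − 1) = 1 + 5.95 = 6.95.
Rank 6 is 392 and rank 7 is 410.
Interpolate: 392 + 0.95·(410 − 392) = 392 + 0.95·18 = 409.1.

409.10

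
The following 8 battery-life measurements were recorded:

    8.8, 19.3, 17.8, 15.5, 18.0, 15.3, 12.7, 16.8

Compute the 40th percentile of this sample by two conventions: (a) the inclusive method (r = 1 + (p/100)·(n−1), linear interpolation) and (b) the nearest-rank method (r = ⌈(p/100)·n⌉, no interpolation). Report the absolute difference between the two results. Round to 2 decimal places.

0.04

Sorted: 8.8, 12.7, 15.3, 15.5, 16.8, 17.8, 18.0, 19.3.
n = 8.
(a) r = 3.8; between ranks 3 (15.3) and 4 (15.5): 15.46.
(b) the nearest-rank method: rank 4 → 15.5.
|15.46 − 15.5| = 0.04.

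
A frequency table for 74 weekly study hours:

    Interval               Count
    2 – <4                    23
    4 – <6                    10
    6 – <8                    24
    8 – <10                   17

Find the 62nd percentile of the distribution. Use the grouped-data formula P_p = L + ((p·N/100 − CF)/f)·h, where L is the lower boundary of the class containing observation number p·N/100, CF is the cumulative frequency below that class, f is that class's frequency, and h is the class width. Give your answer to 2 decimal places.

7.07

N = 74; target position k = 62/100 · 74 = 45.88.
Cumulative frequencies: 23, 33, 57, 74.
Observation 45.88 falls in the class 6 – <8.
L = 6, CF = 33, f = 24, h = 2.
P62 = 6 + ((45.88 − 33)/24)·2 = 6 + 1.07333 = 7.07333.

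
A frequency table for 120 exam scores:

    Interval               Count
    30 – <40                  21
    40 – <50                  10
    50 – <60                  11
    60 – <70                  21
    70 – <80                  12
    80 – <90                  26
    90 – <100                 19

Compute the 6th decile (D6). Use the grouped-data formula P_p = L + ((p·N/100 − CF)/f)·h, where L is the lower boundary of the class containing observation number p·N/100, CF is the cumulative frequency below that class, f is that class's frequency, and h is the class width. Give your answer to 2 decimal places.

77.50

N = 120; target position k = 60/100 · 120 = 72.
Cumulative frequencies: 21, 31, 42, 63, 75, 101, 120.
Observation 72 falls in the class 70 – <80.
L = 70, CF = 63, f = 12, h = 10.
P60 = 70 + ((72 − 63)/12)·10 = 70 + 7.5 = 77.5.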